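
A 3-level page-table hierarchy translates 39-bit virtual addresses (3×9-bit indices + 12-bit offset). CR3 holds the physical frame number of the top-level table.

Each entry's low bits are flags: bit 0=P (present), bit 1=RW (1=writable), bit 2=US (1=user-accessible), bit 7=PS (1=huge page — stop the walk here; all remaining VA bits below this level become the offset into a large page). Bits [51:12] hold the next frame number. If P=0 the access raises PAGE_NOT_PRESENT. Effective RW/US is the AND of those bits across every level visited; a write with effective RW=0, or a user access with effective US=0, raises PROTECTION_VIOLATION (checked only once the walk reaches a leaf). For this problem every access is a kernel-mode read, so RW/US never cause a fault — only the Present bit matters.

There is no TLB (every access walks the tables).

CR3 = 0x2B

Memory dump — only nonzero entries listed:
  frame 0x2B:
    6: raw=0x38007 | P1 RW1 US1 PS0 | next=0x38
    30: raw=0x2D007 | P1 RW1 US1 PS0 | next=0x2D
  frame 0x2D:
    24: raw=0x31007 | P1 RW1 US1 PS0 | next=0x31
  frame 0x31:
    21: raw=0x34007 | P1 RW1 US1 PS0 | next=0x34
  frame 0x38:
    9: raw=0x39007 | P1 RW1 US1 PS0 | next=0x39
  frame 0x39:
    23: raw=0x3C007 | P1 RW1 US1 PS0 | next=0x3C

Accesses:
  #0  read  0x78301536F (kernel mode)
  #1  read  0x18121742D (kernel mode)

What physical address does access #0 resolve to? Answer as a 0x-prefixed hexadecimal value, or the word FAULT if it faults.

Trace:
#0 VA=0x78301536F (r,kernel):
  lvl0: tbl 0x2B, slot 30 ⇒ 0x2D007 (P1/RW1/US1/PS0)
  lvl1: tbl 0x2D, slot 24 ⇒ 0x31007 (P1/RW1/US1/PS0)
  lvl2: tbl 0x31, slot 21 ⇒ 0x34007 (P1/RW1/US1/PS0)
  ✓ 0x3436F  — 3 lookups
#1 VA=0x18121742D (r,kernel):
  lvl0: tbl 0x2B, slot 6 ⇒ 0x38007 (P1/RW1/US1/PS0)
  lvl1: tbl 0x38, slot 9 ⇒ 0x39007 (P1/RW1/US1/PS0)
  lvl2: tbl 0x39, slot 23 ⇒ 0x3C007 (P1/RW1/US1/PS0)
  ✓ 0x3C42D  — 3 lookups

Access #0 PA: 0x3436F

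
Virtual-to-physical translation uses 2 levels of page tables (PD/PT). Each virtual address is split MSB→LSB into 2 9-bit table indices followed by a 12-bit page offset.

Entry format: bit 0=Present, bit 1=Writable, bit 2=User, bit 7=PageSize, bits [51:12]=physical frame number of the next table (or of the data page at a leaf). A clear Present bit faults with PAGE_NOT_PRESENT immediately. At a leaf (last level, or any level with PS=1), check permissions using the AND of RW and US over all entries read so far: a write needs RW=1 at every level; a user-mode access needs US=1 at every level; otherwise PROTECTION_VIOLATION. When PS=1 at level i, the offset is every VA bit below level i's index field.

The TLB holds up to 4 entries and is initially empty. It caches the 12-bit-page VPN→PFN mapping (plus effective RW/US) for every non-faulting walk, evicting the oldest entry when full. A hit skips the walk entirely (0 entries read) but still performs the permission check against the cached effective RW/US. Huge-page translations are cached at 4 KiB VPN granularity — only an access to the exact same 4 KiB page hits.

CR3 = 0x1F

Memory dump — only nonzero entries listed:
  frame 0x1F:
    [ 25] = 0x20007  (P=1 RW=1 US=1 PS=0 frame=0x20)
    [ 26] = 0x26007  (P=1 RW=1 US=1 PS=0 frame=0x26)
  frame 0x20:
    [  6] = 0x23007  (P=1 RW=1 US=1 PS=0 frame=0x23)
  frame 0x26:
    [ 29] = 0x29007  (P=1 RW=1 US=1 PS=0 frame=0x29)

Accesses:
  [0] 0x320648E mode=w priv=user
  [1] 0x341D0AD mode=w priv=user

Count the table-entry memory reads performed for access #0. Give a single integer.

Trace:
#0 VA=0x320648E (w,user):
  lvl0: tbl 0x1F, slot 25 ⇒ 0x20007 (P1/RW1/US1/PS0)
  lvl1: tbl 0x20, slot 6 ⇒ 0x23007 (P1/RW1/US1/PS0)
  ✓ 0x2348E  — 2 lookups
#1 VA=0x341D0AD (w,user):
  lvl0: tbl 0x1F, slot 26 ⇒ 0x26007 (P1/RW1/US1/PS0)
  lvl1: tbl 0x26, slot 29 ⇒ 0x29007 (P1/RW1/US1/PS0)
  ✓ 0x290AD  — 2 lookups

Entries read for #0: 2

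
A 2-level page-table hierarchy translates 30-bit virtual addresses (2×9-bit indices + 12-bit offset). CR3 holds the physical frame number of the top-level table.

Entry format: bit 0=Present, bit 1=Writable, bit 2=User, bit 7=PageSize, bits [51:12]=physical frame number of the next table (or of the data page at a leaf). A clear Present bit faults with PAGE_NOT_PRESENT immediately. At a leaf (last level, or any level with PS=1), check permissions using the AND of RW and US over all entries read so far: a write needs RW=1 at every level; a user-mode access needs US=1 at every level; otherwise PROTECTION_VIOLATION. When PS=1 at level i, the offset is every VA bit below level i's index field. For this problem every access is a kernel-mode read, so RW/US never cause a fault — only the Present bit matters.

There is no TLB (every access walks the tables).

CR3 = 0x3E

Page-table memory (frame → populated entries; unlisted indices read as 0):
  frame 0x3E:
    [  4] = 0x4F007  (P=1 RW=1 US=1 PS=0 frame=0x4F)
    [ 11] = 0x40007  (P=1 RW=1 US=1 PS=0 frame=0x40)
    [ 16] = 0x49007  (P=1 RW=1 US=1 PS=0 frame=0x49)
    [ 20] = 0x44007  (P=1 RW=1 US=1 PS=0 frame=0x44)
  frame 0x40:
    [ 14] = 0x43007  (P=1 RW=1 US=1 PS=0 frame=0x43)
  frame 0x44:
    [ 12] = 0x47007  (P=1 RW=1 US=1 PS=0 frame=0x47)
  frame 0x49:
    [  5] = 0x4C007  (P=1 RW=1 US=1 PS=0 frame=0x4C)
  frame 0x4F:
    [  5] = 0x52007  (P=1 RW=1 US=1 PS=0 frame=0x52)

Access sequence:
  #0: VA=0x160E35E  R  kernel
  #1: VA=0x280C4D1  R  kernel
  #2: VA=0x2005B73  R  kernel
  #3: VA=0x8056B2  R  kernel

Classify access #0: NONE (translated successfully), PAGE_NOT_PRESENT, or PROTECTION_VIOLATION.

Per-access translation:
#0 VA=0x160E35E (r,kernel):
  [0] read 0x3E idx=11: raw=0x40007 flags P=1 W=1 U=1 S=0
  [1] read 0x40 idx=14: raw=0x43007 flags P=1 W=1 U=1 S=0
  ✓ 0x4335E  — 2 lookups
#1 VA=0x280C4D1 (r,kernel):
  [0] read 0x3E idx=20: raw=0x44007 flags P=1 W=1 U=1 S=0
  [1] read 0x44 idx=12: raw=0x47007 flags P=1 W=1 U=1 S=0
  ✓ 0x474D1  — 2 lookups
#2 VA=0x2005B73 (r,kernel):
  [0] read 0x3E idx=16: raw=0x49007 flags P=1 W=1 U=1 S=0
  [1] read 0x49 idx=5: raw=0x4C007 flags P=1 W=1 U=1 S=0
  ✓ 0x4CB73  — 2 lookups
#3 VA=0x8056B2 (r,kernel):
  [0] read 0x3E idx=4: raw=0x4F007 flags P=1 W=1 U=1 S=0
  [1] read 0x4F idx=5: raw=0x52007 flags P=1 W=1 U=1 S=0
  ✓ 0x526B2  — 2 lookups

Access #0 fault: NONE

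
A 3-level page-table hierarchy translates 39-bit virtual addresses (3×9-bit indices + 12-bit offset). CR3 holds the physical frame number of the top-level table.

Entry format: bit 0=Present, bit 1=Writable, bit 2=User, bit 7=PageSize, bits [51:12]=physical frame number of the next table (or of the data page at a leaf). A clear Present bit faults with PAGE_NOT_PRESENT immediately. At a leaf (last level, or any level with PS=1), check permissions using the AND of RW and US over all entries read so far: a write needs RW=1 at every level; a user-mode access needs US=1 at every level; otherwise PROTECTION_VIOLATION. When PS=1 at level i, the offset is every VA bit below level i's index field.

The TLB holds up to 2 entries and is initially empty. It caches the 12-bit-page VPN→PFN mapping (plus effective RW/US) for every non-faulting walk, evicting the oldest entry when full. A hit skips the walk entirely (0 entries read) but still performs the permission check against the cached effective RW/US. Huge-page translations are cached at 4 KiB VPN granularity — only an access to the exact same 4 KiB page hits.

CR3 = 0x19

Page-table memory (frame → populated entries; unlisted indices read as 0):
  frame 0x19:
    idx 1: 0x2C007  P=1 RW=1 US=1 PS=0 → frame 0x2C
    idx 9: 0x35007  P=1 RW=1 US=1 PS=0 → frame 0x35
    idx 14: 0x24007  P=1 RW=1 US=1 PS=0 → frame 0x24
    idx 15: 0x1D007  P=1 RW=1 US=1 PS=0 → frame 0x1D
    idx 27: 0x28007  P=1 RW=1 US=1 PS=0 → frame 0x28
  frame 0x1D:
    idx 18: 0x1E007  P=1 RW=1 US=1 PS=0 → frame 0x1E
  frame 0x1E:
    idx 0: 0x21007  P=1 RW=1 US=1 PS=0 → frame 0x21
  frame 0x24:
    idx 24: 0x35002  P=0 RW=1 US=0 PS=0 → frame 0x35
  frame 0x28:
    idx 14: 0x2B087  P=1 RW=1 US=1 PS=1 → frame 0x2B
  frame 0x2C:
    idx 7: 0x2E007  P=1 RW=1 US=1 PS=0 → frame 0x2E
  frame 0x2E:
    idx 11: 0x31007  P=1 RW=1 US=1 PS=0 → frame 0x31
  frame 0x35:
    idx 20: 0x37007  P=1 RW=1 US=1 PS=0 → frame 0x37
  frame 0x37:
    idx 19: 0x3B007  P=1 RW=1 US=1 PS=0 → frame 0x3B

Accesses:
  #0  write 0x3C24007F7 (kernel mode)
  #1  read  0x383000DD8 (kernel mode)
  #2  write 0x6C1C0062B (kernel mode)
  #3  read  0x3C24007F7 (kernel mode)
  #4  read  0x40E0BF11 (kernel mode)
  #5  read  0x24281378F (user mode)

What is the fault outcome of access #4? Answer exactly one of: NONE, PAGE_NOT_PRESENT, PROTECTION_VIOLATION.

Walk each access:
#0 VA=0x3C24007F7 (w,kernel):
  lvl0: tbl 0x19, slot 15 ⇒ 0x1D007 (P1/RW1/US1/PS0)
  lvl1: tbl 0x1D, slot 18 ⇒ 0x1E007 (P1/RW1/US1/PS0)
  lvl2: tbl 0x1E, slot 0 ⇒ 0x21007 (P1/RW1/US1/PS0)
  ⇒ phys 0x217F7  [3 reads]
#1 VA=0x383000DD8 (r,kernel):
  lvl0: tbl 0x19, slot 14 ⇒ 0x24007 (P1/RW1/US1/PS0)
  lvl1: tbl 0x24, slot 24 ⇒ 0x35002 (P0/RW1/US0/PS0)
  ✗ PAGE_NOT_PRESENT  [2 reads]
#2 VA=0x6C1C0062B (w,kernel):
  lvl0: tbl 0x19, slot 27 ⇒ 0x28007 (P1/RW1/US1/PS0)
  lvl1: tbl 0x28, slot 14 ⇒ 0x2B087 (P1/RW1/US1/PS1)
  ⇒ phys 0x2B62B (huge @L1)  [2 reads]
#3 VA=0x3C24007F7 (r,kernel):
  TLB hit vpn=0x3C2400 → PA=0x217F7
#4 VA=0x40E0BF11 (r,kernel):
  lvl0: tbl 0x19, slot 1 ⇒ 0x2C007 (P1/RW1/US1/PS0)
  lvl1: tbl 0x2C, slot 7 ⇒ 0x2E007 (P1/RW1/US1/PS0)
  lvl2: tbl 0x2E, slot 11 ⇒ 0x31007 (P1/RW1/US1/PS0)
  ⇒ phys 0x31F11  [3 reads]
#5 VA=0x24281378F (r,user):
  lvl0: tbl 0x19, slot 9 ⇒ 0x35007 (P1/RW1/US1/PS0)
  lvl1: tbl 0x35, slot 20 ⇒ 0x37007 (P1/RW1/US1/PS0)
  lvl2: tbl 0x37, slot 19 ⇒ 0x3B007 (P1/RW1/US1/PS0)
  ⇒ phys 0x3B78F  [3 reads]

Access #4 fault: NONE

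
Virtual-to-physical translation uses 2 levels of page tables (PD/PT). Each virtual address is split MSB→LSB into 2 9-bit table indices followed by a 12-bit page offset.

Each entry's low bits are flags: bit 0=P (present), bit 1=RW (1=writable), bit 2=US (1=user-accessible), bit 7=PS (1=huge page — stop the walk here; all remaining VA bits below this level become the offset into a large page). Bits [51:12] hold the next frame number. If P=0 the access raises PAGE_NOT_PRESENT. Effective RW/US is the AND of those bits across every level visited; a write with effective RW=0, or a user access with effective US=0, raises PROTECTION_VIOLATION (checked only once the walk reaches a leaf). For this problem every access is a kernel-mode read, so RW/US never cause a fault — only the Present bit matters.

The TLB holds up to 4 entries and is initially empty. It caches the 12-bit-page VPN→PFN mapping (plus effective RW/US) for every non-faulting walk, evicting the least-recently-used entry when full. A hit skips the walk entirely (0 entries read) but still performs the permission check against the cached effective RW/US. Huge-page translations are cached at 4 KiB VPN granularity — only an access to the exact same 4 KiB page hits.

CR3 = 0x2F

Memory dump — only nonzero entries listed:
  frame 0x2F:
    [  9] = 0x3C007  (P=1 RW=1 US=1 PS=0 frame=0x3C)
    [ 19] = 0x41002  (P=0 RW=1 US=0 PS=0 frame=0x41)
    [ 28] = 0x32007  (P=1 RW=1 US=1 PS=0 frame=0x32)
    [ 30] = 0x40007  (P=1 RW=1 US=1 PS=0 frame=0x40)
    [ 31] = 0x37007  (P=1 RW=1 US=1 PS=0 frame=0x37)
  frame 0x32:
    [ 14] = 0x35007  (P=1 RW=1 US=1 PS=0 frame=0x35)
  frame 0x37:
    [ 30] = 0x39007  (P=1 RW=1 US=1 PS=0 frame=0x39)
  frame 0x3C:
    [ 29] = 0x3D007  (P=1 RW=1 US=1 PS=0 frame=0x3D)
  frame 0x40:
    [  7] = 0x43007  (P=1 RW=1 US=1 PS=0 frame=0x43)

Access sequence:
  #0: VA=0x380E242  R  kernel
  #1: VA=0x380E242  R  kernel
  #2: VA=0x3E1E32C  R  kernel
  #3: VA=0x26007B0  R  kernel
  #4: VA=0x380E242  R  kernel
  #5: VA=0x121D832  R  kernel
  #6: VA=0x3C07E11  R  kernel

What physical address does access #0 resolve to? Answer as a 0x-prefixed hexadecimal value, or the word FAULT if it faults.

Walk each access:
#0 VA=0x380E242 (r,kernel):
  lvl0: tbl 0x2F, slot 28 ⇒ 0x32007 (P1/RW1/US1/PS0)
  lvl1: tbl 0x32, slot 14 ⇒ 0x35007 (P1/RW1/US1/PS0)
  ⇒ phys 0x35242  [2 reads]
#1 VA=0x380E242 (r,kernel):
  TLB hit vpn=0x380E → PA=0x35242
#2 VA=0x3E1E32C (r,kernel):
  lvl0: tbl 0x2F, slot 31 ⇒ 0x37007 (P1/RW1/US1/PS0)
  lvl1: tbl 0x37, slot 30 ⇒ 0x39007 (P1/RW1/US1/PS0)
  ⇒ phys 0x3932C  [2 reads]
#3 VA=0x26007B0 (r,kernel):
  lvl0: tbl 0x2F, slot 19 ⇒ 0x41002 (P0/RW1/US0/PS0)
  → PAGE_NOT_PRESENT  (1 entries read)
#4 VA=0x380E242 (r,kernel):
  TLB hit vpn=0x380E → PA=0x35242
#5 VA=0x121D832 (r,kernel):
  lvl0: tbl 0x2F, slot 9 ⇒ 0x3C007 (P1/RW1/US1/PS0)
  lvl1: tbl 0x3C, slot 29 ⇒ 0x3D007 (P1/RW1/US1/PS0)
  ⇒ phys 0x3D832  [2 reads]
#6 VA=0x3C07E11 (r,kernel):
  lvl0: tbl 0x2F, slot 30 ⇒ 0x40007 (P1/RW1/US1/PS0)
  lvl1: tbl 0x40, slot 7 ⇒ 0x43007 (P1/RW1/US1/PS0)
  ⇒ phys 0x43E11  [2 reads]

Access #0 PA: 0x35242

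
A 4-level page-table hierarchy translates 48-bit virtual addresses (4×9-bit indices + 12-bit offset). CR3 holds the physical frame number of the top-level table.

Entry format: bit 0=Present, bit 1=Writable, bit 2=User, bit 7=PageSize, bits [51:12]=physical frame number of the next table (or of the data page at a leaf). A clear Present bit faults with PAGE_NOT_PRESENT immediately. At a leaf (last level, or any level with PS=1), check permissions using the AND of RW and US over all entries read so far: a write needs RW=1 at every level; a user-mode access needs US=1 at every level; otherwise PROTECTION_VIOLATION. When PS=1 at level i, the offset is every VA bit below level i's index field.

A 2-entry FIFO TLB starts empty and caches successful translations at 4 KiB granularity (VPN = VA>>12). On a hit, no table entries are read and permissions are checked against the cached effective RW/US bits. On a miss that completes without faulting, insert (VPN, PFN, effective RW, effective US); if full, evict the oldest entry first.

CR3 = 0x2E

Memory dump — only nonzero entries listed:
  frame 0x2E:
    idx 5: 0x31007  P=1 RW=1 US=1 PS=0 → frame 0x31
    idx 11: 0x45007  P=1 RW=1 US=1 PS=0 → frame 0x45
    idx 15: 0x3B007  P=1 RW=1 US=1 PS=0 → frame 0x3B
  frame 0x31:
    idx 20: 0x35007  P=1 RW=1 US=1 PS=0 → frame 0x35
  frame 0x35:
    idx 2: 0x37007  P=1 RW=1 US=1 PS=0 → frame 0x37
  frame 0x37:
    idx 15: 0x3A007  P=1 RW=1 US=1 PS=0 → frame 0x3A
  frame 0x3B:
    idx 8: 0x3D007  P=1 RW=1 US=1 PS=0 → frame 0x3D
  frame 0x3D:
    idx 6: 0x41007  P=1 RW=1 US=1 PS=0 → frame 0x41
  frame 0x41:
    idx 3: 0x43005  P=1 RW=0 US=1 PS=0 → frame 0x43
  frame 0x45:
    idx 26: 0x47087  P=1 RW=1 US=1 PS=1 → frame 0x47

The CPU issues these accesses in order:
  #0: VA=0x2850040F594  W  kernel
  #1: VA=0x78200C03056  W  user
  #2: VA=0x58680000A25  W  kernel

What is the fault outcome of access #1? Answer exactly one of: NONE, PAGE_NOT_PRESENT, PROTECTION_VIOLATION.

Trace:
#0 VA=0x2850040F594 (w,kernel):
  lvl0: tbl 0x2E, slot 5 ⇒ 0x31007 (P1/RW1/US1/PS0)
  lvl1: tbl 0x31, slot 20 ⇒ 0x35007 (P1/RW1/US1/PS0)
  lvl2: tbl 0x35, slot 2 ⇒ 0x37007 (P1/RW1/US1/PS0)
  lvl3: tbl 0x37, slot 15 ⇒ 0x3A007 (P1/RW1/US1/PS0)
  ✓ 0x3A594  — 4 lookups
#1 VA=0x78200C03056 (w,user):
  lvl0: tbl 0x2E, slot 15 ⇒ 0x3B007 (P1/RW1/US1/PS0)
  lvl1: tbl 0x3B, slot 8 ⇒ 0x3D007 (P1/RW1/US1/PS0)
  lvl2: tbl 0x3D, slot 6 ⇒ 0x41007 (P1/RW1/US1/PS0)
  lvl3: tbl 0x41, slot 3 ⇒ 0x43005 (P1/RW0/US1/PS0)
  → PROTECTION_VIOLATION  (4 entries read)
#2 VA=0x58680000A25 (w,kernel):
  lvl0: tbl 0x2E, slot 11 ⇒ 0x45007 (P1/RW1/US1/PS0)
  lvl1: tbl 0x45, slot 26 ⇒ 0x47087 (P1/RW1/US1/PS1)
  ✓ 0x47A25 (huge @L1)  — 2 lookups

Access #1 fault: PROTECTION_VIOLATION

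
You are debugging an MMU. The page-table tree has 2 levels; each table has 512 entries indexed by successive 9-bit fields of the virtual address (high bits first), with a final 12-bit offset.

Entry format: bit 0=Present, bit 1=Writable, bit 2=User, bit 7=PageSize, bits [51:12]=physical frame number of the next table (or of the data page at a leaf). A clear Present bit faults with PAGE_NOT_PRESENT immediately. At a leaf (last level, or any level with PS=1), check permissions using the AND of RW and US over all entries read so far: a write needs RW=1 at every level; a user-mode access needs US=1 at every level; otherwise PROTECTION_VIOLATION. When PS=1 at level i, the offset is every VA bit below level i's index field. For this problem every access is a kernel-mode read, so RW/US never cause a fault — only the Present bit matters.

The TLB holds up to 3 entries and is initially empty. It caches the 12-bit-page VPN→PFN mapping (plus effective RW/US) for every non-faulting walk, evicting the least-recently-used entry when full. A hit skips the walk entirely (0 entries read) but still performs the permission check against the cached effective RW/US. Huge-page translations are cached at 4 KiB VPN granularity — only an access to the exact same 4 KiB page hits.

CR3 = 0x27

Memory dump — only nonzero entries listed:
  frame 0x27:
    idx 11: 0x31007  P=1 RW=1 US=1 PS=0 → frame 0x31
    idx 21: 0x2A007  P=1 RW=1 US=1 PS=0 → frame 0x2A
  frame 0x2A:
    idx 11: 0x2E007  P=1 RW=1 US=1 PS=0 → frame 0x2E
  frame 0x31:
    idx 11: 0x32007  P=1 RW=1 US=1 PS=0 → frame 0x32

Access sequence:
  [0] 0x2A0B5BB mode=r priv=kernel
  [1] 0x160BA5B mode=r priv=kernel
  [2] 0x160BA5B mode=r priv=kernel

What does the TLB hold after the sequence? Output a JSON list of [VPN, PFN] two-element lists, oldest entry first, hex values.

Per-access translation:
#0 VA=0x2A0B5BB (r,kernel):
  L0: frame=0x27 idx=21 entry=0x2A007 [P=1 RW=1 US=1 PS=0]
  L1: frame=0x2A idx=11 entry=0x2E007 [P=1 RW=1 US=1 PS=0]
  → PA=0x2E5BB  (2 entries read)
#1 VA=0x160BA5B (r,kernel):
  L0: frame=0x27 idx=11 entry=0x31007 [P=1 RW=1 US=1 PS=0]
  L1: frame=0x31 idx=11 entry=0x32007 [P=1 RW=1 US=1 PS=0]
  → PA=0x32A5B  (2 entries read)
#2 VA=0x160BA5B (r,kernel):
  TLB hit vpn=0x160B → PA=0x32A5B

TLB: [["0x2A0B", "0x2E"], ["0x160B", "0x32"]]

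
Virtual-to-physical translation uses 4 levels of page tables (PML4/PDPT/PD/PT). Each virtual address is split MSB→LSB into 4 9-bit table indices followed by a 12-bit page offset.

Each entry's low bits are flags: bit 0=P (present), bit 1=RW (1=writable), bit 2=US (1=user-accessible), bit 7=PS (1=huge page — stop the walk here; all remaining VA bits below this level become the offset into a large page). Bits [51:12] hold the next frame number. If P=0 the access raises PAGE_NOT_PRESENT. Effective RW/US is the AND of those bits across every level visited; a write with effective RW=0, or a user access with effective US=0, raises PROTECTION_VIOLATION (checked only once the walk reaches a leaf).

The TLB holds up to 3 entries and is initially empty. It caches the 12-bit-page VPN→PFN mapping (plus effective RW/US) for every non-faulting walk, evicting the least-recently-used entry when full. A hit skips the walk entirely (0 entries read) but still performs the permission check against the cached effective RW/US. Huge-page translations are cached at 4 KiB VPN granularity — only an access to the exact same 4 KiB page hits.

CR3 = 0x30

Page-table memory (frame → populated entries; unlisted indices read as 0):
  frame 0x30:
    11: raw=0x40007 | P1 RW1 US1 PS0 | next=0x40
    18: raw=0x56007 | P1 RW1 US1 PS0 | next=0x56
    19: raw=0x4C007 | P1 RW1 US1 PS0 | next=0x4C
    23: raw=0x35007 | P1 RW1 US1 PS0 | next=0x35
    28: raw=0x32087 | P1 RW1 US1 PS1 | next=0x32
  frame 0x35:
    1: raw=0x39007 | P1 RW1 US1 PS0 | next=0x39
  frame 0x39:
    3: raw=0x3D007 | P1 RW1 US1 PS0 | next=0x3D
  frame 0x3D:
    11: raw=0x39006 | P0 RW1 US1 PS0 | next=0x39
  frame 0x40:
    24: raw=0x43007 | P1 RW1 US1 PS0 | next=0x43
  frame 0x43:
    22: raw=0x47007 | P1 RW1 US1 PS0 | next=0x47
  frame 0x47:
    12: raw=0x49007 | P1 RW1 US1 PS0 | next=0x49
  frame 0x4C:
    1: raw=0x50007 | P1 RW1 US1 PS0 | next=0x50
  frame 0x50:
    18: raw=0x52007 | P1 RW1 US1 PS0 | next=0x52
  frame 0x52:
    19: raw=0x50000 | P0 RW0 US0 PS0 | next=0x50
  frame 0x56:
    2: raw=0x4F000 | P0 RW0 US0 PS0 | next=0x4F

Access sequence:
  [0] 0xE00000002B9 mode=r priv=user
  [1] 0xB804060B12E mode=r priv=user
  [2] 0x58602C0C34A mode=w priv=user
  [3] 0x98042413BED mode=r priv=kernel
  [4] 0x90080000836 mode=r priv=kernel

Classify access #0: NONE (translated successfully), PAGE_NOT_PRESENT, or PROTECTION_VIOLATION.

Trace:
#0 VA=0xE00000002B9 (r,user):
  L0 @0x30[28] → 0x32087  P=1,RW=1,US=1,PS=1
  → PA=0x322B9 (huge @L0)  (1 entries read)
#1 VA=0xB804060B12E (r,user):
  L0 @0x30[23] → 0x35007  P=1,RW=1,US=1,PS=0
  L1 @0x35[1] → 0x39007  P=1,RW=1,US=1,PS=0
  L2 @0x39[3] → 0x3D007  P=1,RW=1,US=1,PS=0
  L3 @0x3D[11] → 0x39006  P=0,RW=1,US=1,PS=0
  ⇒ fault: PAGE_NOT_PRESENT  — 4 lookups
#2 VA=0x58602C0C34A (w,user):
  L0 @0x30[11] → 0x40007  P=1,RW=1,US=1,PS=0
  L1 @0x40[24] → 0x43007  P=1,RW=1,US=1,PS=0
  L2 @0x43[22] → 0x47007  P=1,RW=1,US=1,PS=0
  L3 @0x47[12] → 0x49007  P=1,RW=1,US=1,PS=0
  → PA=0x4934A  (4 entries read)
#3 VA=0x98042413BED (r,kernel):
  L0 @0x30[19] → 0x4C007  P=1,RW=1,US=1,PS=0
  L1 @0x4C[1] → 0x50007  P=1,RW=1,US=1,PS=0
  L2 @0x50[18] → 0x52007  P=1,RW=1,US=1,PS=0
  L3 @0x52[19] → 0x50000  P=0,RW=0,US=0,PS=0
  ⇒ fault: PAGE_NOT_PRESENT  — 4 lookups
#4 VA=0x90080000836 (r,kernel):
  L0 @0x30[18] → 0x56007  P=1,RW=1,US=1,PS=0
  L1 @0x56[2] → 0x4F000  P=0,RW=0,US=0,PS=0
  ⇒ fault: PAGE_NOT_PRESENT  — 2 lookups

Access #0 fault: NONE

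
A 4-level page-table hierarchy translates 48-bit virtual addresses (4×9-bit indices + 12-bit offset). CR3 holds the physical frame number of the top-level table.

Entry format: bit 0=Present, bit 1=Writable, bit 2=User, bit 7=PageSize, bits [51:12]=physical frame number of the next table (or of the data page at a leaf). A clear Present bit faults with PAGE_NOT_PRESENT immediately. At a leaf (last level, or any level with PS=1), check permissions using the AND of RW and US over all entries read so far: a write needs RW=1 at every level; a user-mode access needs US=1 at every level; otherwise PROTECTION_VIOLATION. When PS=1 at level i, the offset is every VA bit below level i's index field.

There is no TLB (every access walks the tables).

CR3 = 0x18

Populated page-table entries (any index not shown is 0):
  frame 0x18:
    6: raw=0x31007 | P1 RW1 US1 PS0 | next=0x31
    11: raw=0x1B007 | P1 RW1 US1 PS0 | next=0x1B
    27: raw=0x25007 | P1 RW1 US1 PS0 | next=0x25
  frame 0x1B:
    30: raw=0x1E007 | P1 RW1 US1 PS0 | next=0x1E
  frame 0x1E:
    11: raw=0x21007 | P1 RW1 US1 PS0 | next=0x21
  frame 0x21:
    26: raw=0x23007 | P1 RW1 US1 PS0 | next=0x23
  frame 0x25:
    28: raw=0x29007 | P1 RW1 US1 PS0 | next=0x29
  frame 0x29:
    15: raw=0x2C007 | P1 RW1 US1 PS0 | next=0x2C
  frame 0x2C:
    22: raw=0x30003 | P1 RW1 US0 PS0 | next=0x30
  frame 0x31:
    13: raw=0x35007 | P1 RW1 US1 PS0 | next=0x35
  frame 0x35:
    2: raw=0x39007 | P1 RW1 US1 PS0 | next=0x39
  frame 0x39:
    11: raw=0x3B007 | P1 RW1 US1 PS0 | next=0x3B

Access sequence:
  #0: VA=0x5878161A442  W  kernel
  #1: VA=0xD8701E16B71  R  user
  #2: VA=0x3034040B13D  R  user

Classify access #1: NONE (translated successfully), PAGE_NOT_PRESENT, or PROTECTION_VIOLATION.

Per-access translation:
#0 VA=0x5878161A442 (w,kernel):
  lvl0: tbl 0x18, slot 11 ⇒ 0x1B007 (P1/RW1/US1/PS0)
  lvl1: tbl 0x1B, slot 30 ⇒ 0x1E007 (P1/RW1/US1/PS0)
  lvl2: tbl 0x1E, slot 11 ⇒ 0x21007 (P1/RW1/US1/PS0)
  lvl3: tbl 0x21, slot 26 ⇒ 0x23007 (P1/RW1/US1/PS0)
  ⇒ phys 0x23442  [4 reads]
#1 VA=0xD8701E16B71 (r,user):
  lvl0: tbl 0x18, slot 27 ⇒ 0x25007 (P1/RW1/US1/PS0)
  lvl1: tbl 0x25, slot 28 ⇒ 0x29007 (P1/RW1/US1/PS0)
  lvl2: tbl 0x29, slot 15 ⇒ 0x2C007 (P1/RW1/US1/PS0)
  lvl3: tbl 0x2C, slot 22 ⇒ 0x30003 (P1/RW1/US0/PS0)
  ⇒ fault: PROTECTION_VIOLATION  — 4 lookups
#2 VA=0x3034040B13D (r,user):
  lvl0: tbl 0x18, slot 6 ⇒ 0x31007 (P1/RW1/US1/PS0)
  lvl1: tbl 0x31, slot 13 ⇒ 0x35007 (P1/RW1/US1/PS0)
  lvl2: tbl 0x35, slot 2 ⇒ 0x39007 (P1/RW1/US1/PS0)
  lvl3: tbl 0x39, slot 11 ⇒ 0x3B007 (P1/RW1/US1/PS0)
  ⇒ phys 0x3B13D  [4 reads]

Access #1 fault: PROTECTION_VIOLATION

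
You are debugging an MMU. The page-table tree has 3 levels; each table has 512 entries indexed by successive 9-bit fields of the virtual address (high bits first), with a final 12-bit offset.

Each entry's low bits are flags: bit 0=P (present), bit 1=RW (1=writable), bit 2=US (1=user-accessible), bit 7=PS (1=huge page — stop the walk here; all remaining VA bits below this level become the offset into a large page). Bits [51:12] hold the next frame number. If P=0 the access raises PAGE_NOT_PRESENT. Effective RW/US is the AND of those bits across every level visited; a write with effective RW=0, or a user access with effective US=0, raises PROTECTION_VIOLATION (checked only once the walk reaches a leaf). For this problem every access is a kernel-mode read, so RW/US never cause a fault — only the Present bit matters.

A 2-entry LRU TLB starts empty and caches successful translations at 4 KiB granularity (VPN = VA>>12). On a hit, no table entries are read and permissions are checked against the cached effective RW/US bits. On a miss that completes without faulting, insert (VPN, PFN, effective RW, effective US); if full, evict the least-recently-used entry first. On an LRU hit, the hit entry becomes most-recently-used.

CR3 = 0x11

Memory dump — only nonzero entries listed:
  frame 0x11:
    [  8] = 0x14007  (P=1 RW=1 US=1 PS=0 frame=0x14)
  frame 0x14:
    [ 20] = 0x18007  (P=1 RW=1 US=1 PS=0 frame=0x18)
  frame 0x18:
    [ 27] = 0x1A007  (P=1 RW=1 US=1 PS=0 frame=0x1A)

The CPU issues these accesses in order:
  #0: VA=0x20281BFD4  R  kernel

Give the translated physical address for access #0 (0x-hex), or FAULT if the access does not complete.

Walk each access:
#0 VA=0x20281BFD4 (r,kernel):
  [0] read 0x11 idx=8: raw=0x14007 flags P=1 W=1 U=1 S=0
  [1] read 0x14 idx=20: raw=0x18007 flags P=1 W=1 U=1 S=0
  [2] read 0x18 idx=27: raw=0x1A007 flags P=1 W=1 U=1 S=0
  ✓ 0x1AFD4  — 3 lookups

Access #0 PA: 0x1AFD4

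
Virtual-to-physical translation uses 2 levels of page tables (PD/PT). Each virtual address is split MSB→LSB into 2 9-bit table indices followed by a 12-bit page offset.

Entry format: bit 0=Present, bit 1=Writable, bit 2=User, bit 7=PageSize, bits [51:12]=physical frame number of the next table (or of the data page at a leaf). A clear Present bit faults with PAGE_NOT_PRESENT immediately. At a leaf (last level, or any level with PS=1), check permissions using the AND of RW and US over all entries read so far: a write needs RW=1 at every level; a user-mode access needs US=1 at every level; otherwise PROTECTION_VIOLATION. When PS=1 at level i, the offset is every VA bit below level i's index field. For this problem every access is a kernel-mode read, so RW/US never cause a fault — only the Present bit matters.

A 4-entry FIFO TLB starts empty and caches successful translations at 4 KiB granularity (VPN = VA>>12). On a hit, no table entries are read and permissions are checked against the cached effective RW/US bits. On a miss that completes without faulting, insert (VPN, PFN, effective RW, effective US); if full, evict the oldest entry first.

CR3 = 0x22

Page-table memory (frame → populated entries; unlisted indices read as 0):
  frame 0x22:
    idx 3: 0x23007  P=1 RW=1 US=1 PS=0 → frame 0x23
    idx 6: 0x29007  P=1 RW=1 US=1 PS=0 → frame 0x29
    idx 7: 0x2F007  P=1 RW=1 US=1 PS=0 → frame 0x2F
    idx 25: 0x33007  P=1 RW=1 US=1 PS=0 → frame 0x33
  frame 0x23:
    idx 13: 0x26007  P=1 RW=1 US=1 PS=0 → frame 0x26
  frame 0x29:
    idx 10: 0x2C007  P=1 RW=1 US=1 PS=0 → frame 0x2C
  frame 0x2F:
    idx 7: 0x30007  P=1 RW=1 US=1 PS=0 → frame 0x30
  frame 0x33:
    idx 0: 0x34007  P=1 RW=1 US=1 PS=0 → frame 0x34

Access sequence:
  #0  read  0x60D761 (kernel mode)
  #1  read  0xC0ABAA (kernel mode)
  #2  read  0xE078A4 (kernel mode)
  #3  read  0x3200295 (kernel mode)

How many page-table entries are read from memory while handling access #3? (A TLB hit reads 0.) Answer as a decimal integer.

Per-access translation:
#0 VA=0x60D761 (r,kernel):
  lvl0: tbl 0x22, slot 3 ⇒ 0x23007 (P1/RW1/US1/PS0)
  lvl1: tbl 0x23, slot 13 ⇒ 0x26007 (P1/RW1/US1/PS0)
  ✓ 0x26761  — 2 lookups
#1 VA=0xC0ABAA (r,kernel):
  lvl0: tbl 0x22, slot 6 ⇒ 0x29007 (P1/RW1/US1/PS0)
  lvl1: tbl 0x29, slot 10 ⇒ 0x2C007 (P1/RW1/US1/PS0)
  ✓ 0x2CBAA  — 2 lookups
#2 VA=0xE078A4 (r,kernel):
  lvl0: tbl 0x22, slot 7 ⇒ 0x2F007 (P1/RW1/US1/PS0)
  lvl1: tbl 0x2F, slot 7 ⇒ 0x30007 (P1/RW1/US1/PS0)
  ✓ 0x308A4  — 2 lookups
#3 VA=0x3200295 (r,kernel):
  lvl0: tbl 0x22, slot 25 ⇒ 0x33007 (P1/RW1/US1/PS0)
  lvl1: tbl 0x33, slot 0 ⇒ 0x34007 (P1/RW1/US1/PS0)
  ✓ 0x34295  — 2 lookups

Entries read for #3: 2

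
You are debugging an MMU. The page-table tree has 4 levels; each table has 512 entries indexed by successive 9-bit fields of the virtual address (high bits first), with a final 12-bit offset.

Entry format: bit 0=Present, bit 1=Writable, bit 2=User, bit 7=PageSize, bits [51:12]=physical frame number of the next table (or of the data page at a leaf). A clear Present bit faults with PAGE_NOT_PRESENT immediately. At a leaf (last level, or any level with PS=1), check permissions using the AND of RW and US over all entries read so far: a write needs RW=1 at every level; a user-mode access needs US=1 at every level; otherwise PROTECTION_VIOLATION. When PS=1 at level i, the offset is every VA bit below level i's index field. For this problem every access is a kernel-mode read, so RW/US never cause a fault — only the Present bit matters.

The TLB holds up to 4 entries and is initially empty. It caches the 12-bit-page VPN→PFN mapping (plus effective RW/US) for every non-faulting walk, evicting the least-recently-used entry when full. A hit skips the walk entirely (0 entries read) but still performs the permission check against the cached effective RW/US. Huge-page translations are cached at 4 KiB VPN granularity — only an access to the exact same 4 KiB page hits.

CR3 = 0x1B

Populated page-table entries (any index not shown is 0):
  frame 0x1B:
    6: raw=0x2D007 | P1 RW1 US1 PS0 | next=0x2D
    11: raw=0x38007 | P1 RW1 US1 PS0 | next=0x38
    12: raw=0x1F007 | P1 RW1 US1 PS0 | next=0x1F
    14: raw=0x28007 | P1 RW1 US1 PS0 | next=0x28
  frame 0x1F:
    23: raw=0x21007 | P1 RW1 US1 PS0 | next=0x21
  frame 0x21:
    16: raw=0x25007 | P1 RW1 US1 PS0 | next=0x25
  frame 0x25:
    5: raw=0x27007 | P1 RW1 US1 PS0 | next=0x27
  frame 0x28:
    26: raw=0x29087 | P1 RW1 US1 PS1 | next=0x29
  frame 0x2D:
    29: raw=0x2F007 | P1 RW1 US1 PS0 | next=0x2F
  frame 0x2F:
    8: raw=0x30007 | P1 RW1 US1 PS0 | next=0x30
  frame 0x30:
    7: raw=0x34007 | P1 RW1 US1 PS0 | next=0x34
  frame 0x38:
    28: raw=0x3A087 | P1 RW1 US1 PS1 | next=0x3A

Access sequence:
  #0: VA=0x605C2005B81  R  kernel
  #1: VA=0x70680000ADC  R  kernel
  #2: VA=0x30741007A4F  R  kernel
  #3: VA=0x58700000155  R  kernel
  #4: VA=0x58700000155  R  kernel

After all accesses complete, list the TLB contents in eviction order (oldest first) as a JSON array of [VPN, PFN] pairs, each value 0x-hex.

Trace:
#0 VA=0x605C2005B81 (r,kernel):
  lvl0: tbl 0x1B, slot 12 ⇒ 0x1F007 (P1/RW1/US1/PS0)
  lvl1: tbl 0x1F, slot 23 ⇒ 0x21007 (P1/RW1/US1/PS0)
  lvl2: tbl 0x21, slot 16 ⇒ 0x25007 (P1/RW1/US1/PS0)
  lvl3: tbl 0x25, slot 5 ⇒ 0x27007 (P1/RW1/US1/PS0)
  → PA=0x27B81  (4 entries read)
#1 VA=0x70680000ADC (r,kernel):
  lvl0: tbl 0x1B, slot 14 ⇒ 0x28007 (P1/RW1/US1/PS0)
  lvl1: tbl 0x28, slot 26 ⇒ 0x29087 (P1/RW1/US1/PS1)
  → PA=0x29ADC (huge @L1)  (2 entries read)
#2 VA=0x30741007A4F (r,kernel):
  lvl0: tbl 0x1B, slot 6 ⇒ 0x2D007 (P1/RW1/US1/PS0)
  lvl1: tbl 0x2D, slot 29 ⇒ 0x2F007 (P1/RW1/US1/PS0)
  lvl2: tbl 0x2F, slot 8 ⇒ 0x30007 (P1/RW1/US1/PS0)
  lvl3: tbl 0x30, slot 7 ⇒ 0x34007 (P1/RW1/US1/PS0)
  → PA=0x34A4F  (4 entries read)
#3 VA=0x58700000155 (r,kernel):
  lvl0: tbl 0x1B, slot 11 ⇒ 0x38007 (P1/RW1/US1/PS0)
  lvl1: tbl 0x38, slot 28 ⇒ 0x3A087 (P1/RW1/US1/PS1)
  → PA=0x3A155 (huge @L1)  (2 entries read)
#4 VA=0x58700000155 (r,kernel):
  TLB hit vpn=0x58700000 → PA=0x3A155

TLB: [["0x605C2005", "0x27"], ["0x70680000", "0x29"], ["0x30741007", "0x34"], ["0x58700000", "0x3A"]]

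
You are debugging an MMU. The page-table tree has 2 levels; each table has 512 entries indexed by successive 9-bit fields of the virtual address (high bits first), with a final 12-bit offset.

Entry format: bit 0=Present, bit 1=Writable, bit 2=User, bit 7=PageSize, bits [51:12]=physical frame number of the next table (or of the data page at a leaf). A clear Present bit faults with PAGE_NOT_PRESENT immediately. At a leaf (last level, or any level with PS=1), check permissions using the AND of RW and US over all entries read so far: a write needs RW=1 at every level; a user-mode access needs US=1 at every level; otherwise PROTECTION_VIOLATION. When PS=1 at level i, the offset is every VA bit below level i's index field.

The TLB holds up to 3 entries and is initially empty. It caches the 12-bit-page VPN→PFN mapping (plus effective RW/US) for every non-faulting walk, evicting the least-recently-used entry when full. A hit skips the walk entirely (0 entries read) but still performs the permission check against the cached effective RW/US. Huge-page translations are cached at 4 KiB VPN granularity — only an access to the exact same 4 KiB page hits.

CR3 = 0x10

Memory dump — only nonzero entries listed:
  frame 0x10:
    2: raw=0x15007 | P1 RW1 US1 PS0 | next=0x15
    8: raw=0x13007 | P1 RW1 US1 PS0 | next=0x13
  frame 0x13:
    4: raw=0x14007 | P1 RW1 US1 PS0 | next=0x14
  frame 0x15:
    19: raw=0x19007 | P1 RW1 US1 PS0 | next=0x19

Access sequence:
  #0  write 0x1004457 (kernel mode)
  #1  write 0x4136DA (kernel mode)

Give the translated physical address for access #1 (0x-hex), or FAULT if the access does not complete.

Trace:
#0 VA=0x1004457 (w,kernel):
  lvl0: tbl 0x10, slot 8 ⇒ 0x13007 (P1/RW1/US1/PS0)
  lvl1: tbl 0x13, slot 4 ⇒ 0x14007 (P1/RW1/US1/PS0)
  ✓ 0x14457  — 2 lookups
#1 VA=0x4136DA (w,kernel):
  lvl0: tbl 0x10, slot 2 ⇒ 0x15007 (P1/RW1/US1/PS0)
  lvl1: tbl 0x15, slot 19 ⇒ 0x19007 (P1/RW1/US1/PS0)
  ✓ 0x196DA  — 2 lookups

Access #1 PA: 0x196DA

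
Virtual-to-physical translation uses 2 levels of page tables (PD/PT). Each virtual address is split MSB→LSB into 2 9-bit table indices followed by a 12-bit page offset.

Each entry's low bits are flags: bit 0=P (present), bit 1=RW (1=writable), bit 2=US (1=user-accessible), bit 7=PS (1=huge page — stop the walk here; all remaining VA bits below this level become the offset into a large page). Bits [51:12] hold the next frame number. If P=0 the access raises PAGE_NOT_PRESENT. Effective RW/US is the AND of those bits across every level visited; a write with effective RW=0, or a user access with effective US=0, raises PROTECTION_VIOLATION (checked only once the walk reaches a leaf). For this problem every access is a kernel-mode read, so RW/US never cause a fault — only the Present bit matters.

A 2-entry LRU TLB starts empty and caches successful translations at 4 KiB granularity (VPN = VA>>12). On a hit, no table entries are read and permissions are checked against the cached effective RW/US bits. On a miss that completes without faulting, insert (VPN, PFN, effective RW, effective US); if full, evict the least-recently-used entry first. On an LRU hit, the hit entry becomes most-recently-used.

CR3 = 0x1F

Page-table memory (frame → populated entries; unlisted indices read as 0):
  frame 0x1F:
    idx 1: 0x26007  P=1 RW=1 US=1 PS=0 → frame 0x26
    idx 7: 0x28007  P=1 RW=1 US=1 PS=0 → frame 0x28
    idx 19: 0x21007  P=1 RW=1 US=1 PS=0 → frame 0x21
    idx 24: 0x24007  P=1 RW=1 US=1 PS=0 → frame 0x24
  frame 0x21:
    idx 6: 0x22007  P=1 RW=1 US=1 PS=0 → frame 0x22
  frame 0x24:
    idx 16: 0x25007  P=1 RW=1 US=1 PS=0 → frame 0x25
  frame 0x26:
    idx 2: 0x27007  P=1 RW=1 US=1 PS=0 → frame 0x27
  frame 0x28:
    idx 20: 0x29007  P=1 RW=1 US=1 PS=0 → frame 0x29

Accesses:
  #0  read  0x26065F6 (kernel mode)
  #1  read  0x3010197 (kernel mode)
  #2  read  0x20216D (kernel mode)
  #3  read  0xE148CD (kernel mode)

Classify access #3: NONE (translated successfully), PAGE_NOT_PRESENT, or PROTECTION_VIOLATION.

Trace:
#0 VA=0x26065F6 (r,kernel):
  L0 @0x1F[19] → 0x21007  P=1,RW=1,US=1,PS=0
  L1 @0x21[6] → 0x22007  P=1,RW=1,US=1,PS=0
  ⇒ phys 0x225F6  [2 reads]
#1 VA=0x3010197 (r,kernel):
  L0 @0x1F[24] → 0x24007  P=1,RW=1,US=1,PS=0
  L1 @0x24[16] → 0x25007  P=1,RW=1,US=1,PS=0
  ⇒ phys 0x25197  [2 reads]
#2 VA=0x20216D (r,kernel):
  L0 @0x1F[1] → 0x26007  P=1,RW=1,US=1,PS=0
  L1 @0x26[2] → 0x27007  P=1,RW=1,US=1,PS=0
  ⇒ phys 0x2716D  [2 reads]
#3 VA=0xE148CD (r,kernel):
  L0 @0x1F[7] → 0x28007  P=1,RW=1,US=1,PS=0
  L1 @0x28[20] → 0x29007  P=1,RW=1,US=1,PS=0
  ⇒ phys 0x298CD  [2 reads]

Access #3 fault: NONE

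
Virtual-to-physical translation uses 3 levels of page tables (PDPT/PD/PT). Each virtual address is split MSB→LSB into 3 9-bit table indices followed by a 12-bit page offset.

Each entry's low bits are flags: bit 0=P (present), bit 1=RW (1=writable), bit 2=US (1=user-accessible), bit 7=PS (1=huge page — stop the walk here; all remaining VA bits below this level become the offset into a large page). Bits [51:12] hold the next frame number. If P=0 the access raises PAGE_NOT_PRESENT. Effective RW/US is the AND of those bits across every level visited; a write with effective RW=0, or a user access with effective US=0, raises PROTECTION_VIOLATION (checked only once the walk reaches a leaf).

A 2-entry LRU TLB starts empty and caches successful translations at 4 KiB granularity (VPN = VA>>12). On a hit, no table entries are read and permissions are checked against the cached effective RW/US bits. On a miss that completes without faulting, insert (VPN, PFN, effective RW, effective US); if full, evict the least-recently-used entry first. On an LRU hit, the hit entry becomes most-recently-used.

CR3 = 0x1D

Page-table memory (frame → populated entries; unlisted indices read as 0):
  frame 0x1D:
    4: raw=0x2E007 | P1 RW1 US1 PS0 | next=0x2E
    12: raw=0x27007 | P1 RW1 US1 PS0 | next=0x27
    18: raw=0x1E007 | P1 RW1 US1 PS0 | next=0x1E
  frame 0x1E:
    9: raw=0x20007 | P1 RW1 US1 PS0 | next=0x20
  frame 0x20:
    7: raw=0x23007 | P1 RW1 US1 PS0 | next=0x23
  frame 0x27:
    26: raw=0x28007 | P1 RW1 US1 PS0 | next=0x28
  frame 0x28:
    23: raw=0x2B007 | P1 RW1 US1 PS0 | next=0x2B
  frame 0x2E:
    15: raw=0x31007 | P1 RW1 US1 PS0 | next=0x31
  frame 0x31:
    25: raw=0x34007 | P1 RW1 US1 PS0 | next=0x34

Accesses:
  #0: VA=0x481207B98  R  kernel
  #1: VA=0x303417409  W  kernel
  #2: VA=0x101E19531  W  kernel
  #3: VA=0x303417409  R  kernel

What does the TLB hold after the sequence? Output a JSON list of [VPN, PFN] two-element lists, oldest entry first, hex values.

Per-access translation:
#0 VA=0x481207B98 (r,kernel):
  lvl0: tbl 0x1D, slot 18 ⇒ 0x1E007 (P1/RW1/US1/PS0)
  lvl1: tbl 0x1E, slot 9 ⇒ 0x20007 (P1/RW1/US1/PS0)
  lvl2: tbl 0x20, slot 7 ⇒ 0x23007 (P1/RW1/US1/PS0)
  ✓ 0x23B98  — 3 lookups
#1 VA=0x303417409 (w,kernel):
  lvl0: tbl 0x1D, slot 12 ⇒ 0x27007 (P1/RW1/US1/PS0)
  lvl1: tbl 0x27, slot 26 ⇒ 0x28007 (P1/RW1/US1/PS0)
  lvl2: tbl 0x28, slot 23 ⇒ 0x2B007 (P1/RW1/US1/PS0)
  ✓ 0x2B409  — 3 lookups
#2 VA=0x101E19531 (w,kernel):
  lvl0: tbl 0x1D, slot 4 ⇒ 0x2E007 (P1/RW1/US1/PS0)
  lvl1: tbl 0x2E, slot 15 ⇒ 0x31007 (P1/RW1/US1/PS0)
  lvl2: tbl 0x31, slot 25 ⇒ 0x34007 (P1/RW1/US1/PS0)
  ✓ 0x34531  — 3 lookups
#3 VA=0x303417409 (r,kernel):
  TLB hit vpn=0x303417 → PA=0x2B409

TLB: [["0x101E19", "0x34"], ["0x303417", "0x2B"]]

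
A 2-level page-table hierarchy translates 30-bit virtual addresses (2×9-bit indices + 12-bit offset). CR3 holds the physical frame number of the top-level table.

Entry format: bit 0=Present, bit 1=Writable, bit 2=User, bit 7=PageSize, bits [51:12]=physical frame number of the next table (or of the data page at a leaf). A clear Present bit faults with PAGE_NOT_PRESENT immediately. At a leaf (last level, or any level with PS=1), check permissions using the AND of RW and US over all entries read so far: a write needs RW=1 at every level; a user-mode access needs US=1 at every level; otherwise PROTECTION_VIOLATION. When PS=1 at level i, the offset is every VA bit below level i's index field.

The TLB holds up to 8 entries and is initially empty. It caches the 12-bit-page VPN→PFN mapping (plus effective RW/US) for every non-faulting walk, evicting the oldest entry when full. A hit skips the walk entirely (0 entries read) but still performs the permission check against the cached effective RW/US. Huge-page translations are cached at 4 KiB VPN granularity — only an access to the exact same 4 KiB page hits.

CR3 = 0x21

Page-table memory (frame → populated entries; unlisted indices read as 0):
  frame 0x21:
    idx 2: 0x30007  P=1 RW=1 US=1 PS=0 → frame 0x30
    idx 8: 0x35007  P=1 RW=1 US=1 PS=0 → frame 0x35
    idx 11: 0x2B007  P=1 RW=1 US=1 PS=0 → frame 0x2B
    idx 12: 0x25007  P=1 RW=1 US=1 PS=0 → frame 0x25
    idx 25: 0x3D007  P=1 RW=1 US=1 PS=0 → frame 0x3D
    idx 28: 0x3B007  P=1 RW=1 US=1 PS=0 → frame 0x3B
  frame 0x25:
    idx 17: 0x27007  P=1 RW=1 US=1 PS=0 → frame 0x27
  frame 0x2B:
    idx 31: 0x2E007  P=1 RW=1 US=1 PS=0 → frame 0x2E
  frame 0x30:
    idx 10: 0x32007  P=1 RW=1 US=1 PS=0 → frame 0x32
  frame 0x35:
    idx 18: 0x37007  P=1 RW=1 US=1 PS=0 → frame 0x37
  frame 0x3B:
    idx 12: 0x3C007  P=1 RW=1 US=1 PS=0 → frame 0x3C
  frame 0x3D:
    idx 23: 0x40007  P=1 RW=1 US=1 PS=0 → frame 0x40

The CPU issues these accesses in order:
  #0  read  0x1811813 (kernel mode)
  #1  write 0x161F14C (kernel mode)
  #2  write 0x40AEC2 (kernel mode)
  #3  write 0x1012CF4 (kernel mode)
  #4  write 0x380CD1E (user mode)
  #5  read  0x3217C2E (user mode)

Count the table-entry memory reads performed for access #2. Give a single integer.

Trace:
#0 VA=0x1811813 (r,kernel):
  [0] read 0x21 idx=12: raw=0x25007 flags P=1 W=1 U=1 S=0
  [1] read 0x25 idx=17: raw=0x27007 flags P=1 W=1 U=1 S=0
  ✓ 0x27813  — 2 lookups
#1 VA=0x161F14C (w,kernel):
  [0] read 0x21 idx=11: raw=0x2B007 flags P=1 W=1 U=1 S=0
  [1] read 0x2B idx=31: raw=0x2E007 flags P=1 W=1 U=1 S=0
  ✓ 0x2E14C  — 2 lookups
#2 VA=0x40AEC2 (w,kernel):
  [0] read 0x21 idx=2: raw=0x30007 flags P=1 W=1 U=1 S=0
  [1] read 0x30 idx=10: raw=0x32007 flags P=1 W=1 U=1 S=0
  ✓ 0x32EC2  — 2 lookups
#3 VA=0x1012CF4 (w,kernel):
  [0] read 0x21 idx=8: raw=0x35007 flags P=1 W=1 U=1 S=0
  [1] read 0x35 idx=18: raw=0x37007 flags P=1 W=1 U=1 S=0
  ✓ 0x37CF4  — 2 lookups
#4 VA=0x380CD1E (w,user):
  [0] read 0x21 idx=28: raw=0x3B007 flags P=1 W=1 U=1 S=0
  [1] read 0x3B idx=12: raw=0x3C007 flags P=1 W=1 U=1 S=0
  ✓ 0x3CD1E  — 2 lookups
#5 VA=0x3217C2E (r,user):
  [0] read 0x21 idx=25: raw=0x3D007 flags P=1 W=1 U=1 S=0
  [1] read 0x3D idx=23: raw=0x40007 flags P=1 W=1 U=1 S=0
  ✓ 0x40C2E  — 2 lookups

Entries read for #2: 2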